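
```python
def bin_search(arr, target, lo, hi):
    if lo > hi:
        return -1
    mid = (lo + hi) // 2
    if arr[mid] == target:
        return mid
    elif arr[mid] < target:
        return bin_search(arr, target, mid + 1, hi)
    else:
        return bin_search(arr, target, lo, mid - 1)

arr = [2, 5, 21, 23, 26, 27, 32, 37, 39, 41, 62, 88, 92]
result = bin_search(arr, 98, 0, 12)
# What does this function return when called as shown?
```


bin_search(arr, 98, 0, 12)
lo=0, hi=12, mid=6, arr[mid]=32
32 < 98, search right half
lo=7, hi=12, mid=9, arr[mid]=41
41 < 98, search right half
lo=10, hi=12, mid=11, arr[mid]=88
88 < 98, search right half
lo=12, hi=12, mid=12, arr[mid]=92
92 < 98, search right half
lo > hi, target not found, return -1
= -1


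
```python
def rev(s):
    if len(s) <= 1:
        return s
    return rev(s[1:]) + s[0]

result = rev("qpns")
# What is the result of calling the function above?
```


rev("qpns")
= rev("pns") + "q"
= rev("ns") + "p" + "q"
= rev("s") + "n" + "p" + "q"
= "s" + "n" + "p" + "q"
= "snpq"


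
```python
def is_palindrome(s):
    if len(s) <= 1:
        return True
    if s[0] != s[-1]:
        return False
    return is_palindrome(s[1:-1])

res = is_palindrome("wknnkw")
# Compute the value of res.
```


is_palindrome("wknnkw")
"wknnkw": s[0]='w' == s[-1]='w' -> is_palindrome("knnk")
"knnk": s[0]='k' == s[-1]='k' -> is_palindrome("nn")
"nn": s[0]='n' == s[-1]='n' -> is_palindrome("")
"": len <= 1 -> True
= True


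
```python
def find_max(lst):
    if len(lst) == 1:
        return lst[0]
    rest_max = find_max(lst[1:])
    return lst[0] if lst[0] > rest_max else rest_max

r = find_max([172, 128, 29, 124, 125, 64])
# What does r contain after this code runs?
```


find_max([172, 128, 29, 124, 125, 64])
= compare 172 with find_max([128, 29, 124, 125, 64])
= compare 128 with find_max([29, 124, 125, 64])
= compare 29 with find_max([124, 125, 64])
= compare 124 with find_max([125, 64])
= compare 125 with find_max([64])
Base: find_max([64]) = 64
compare 125 with 64: max = 125
compare 124 with 125: max = 125
compare 29 with 125: max = 125
compare 128 with 125: max = 128
compare 172 with 128: max = 172
= 172


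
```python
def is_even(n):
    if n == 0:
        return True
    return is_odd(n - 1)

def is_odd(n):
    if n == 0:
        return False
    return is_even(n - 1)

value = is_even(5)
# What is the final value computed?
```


is_even(5)
= is_odd(4)
= is_even(3)
= is_odd(2)
= is_even(1)
= is_odd(0)
n == 0: return False
= False


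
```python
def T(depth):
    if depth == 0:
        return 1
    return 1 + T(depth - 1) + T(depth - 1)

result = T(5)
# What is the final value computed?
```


T(5)
= 1 + T(4) + T(4)
= 1 + 2 * T(4)
T(k) = 2^(k+1) - 1
T(0) = 1
T(1) = 3
T(2) = 7
T(3) = 15
T(4) = 31
T(5) = 2^6 - 1 = 63


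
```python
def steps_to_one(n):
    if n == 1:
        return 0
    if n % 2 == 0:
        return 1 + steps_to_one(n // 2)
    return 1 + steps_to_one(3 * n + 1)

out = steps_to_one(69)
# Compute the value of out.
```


steps_to_one(69)
69 is odd -> 3*69+1 = 208 -> steps_to_one(208)
208 is even -> steps_to_one(104)
104 is even -> steps_to_one(52)
52 is even -> steps_to_one(26)
26 is even -> steps_to_one(13)
13 is odd -> 3*13+1 = 40 -> steps_to_one(40)
40 is even -> steps_to_one(20)
20 is even -> steps_to_one(10)
10 is even -> steps_to_one(5)
5 is odd -> 3*5+1 = 16 -> steps_to_one(16)
16 is even -> steps_to_one(8)
8 is even -> steps_to_one(4)
4 is even -> steps_to_one(2)
2 is even -> steps_to_one(1)
Reached 1 after 14 steps
= 14


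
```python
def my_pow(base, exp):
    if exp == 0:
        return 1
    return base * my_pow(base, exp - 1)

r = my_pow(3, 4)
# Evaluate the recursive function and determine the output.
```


my_pow(3, 4)
= 3 * my_pow(3, 3)
= 3 * 3 * my_pow(3, 2)
= 3 * 3 * 3 * my_pow(3, 1)
= 3 * 3 * 3 * 3 * my_pow(3, 0)
= 3 * 3 * 3 * 3 * 1
= 81


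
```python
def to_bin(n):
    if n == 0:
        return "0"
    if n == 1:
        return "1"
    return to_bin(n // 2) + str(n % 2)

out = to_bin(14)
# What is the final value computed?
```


to_bin(14)
= to_bin(7) + "0"
= to_bin(3) + "1" + "0"
= to_bin(1) + "1" + "1" + "0"
= "1" + "1" + "1" + "0"
= "1110"


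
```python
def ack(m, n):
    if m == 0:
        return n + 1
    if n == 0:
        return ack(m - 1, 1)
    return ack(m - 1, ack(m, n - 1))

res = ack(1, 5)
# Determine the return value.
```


ack(1, 5)
= ack(0, ack(1, 4))
First compute ack(1, 4) = 6
= ack(0, 6)
= 7


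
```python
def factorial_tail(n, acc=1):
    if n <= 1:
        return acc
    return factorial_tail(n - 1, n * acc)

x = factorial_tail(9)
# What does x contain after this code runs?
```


factorial_tail(9, 1)
= factorial_tail(8, 9 * 1) = factorial_tail(8, 9)
= factorial_tail(7, 8 * 9) = factorial_tail(7, 72)
= factorial_tail(6, 7 * 72) = factorial_tail(6, 504)
= factorial_tail(5, 6 * 504) = factorial_tail(5, 3024)
= factorial_tail(4, 5 * 3024) = factorial_tail(4, 15120)
= factorial_tail(3, 4 * 15120) = factorial_tail(3, 60480)
= factorial_tail(2, 3 * 60480) = factorial_tail(2, 181440)
= factorial_tail(1, 2 * 181440) = factorial_tail(1, 362880)
n <= 1, return acc = 362880


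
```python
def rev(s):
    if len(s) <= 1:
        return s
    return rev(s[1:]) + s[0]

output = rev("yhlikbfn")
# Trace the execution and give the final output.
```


rev("yhlikbfn")
= rev("hlikbfn") + "y"
= rev("likbfn") + "h" + "y"
= rev("ikbfn") + "l" + "h" + "y"
= rev("kbfn") + "i" + "l" + "h" + "y"
= rev("bfn") + "k" + "i" + "l" + "h" + "y"
= rev("fn") + "b" + "k" + "i" + "l" + "h" + "y"
= rev("n") + "f" + "b" + "k" + "i" + "l" + "h" + "y"
= "n" + "f" + "b" + "k" + "i" + "l" + "h" + "y"
= "nfbkilhy"


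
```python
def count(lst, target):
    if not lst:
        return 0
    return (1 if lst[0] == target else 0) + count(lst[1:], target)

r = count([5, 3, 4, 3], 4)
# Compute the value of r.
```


count([5, 3, 4, 3], 4)
lst[0]=5 != 4: 0 + count([3, 4, 3], 4)
lst[0]=3 != 4: 0 + count([4, 3], 4)
lst[0]=4 == 4: 1 + count([3], 4)
lst[0]=3 != 4: 0 + count([], 4)
= 1


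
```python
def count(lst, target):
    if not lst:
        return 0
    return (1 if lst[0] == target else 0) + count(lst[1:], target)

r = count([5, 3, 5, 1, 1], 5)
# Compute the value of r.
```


count([5, 3, 5, 1, 1], 5)
lst[0]=5 == 5: 1 + count([3, 5, 1, 1], 5)
lst[0]=3 != 5: 0 + count([5, 1, 1], 5)
lst[0]=5 == 5: 1 + count([1, 1], 5)
lst[0]=1 != 5: 0 + count([1], 5)
lst[0]=1 != 5: 0 + count([], 5)
= 2


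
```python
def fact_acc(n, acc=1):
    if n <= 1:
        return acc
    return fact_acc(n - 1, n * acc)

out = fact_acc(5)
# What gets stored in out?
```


fact_acc(5, 1)
= fact_acc(4, 5 * 1) = fact_acc(4, 5)
= fact_acc(3, 4 * 5) = fact_acc(3, 20)
= fact_acc(2, 3 * 20) = fact_acc(2, 60)
= fact_acc(1, 2 * 60) = fact_acc(1, 120)
n <= 1, return acc = 120


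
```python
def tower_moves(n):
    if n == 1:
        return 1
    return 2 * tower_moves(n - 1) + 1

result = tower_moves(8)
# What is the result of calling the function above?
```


tower_moves(8)
= 2 * tower_moves(7) + 1
= 2 * (2 * tower_moves(6) + 1) + 1
= 2 * (2 * (2 * tower_moves(5) + 1) + 1) + 1
= 2 * (2 * (2 * (2 * tower_moves(4) + 1) + 1) + 1) + 1
= 2 * (2 * (2 * (2 * (2 * tower_moves(3) + 1) + 1) + 1) + 1) + 1
= 2 * (2 * (2 * (2 * (2 * (2 * tower_moves(2) + 1) + 1) + 1) + 1) + 1) + 1
= 2 * (2 * (2 * (2 * (2 * (2 * (2 * tower_moves(1) + 1) + 1) + 1) + 1) + 1) + 1) + 1
Now compute bottom-up:
tower_moves(1) = 1
tower_moves(2) = 2 * 1 + 1 = 3
tower_moves(3) = 2 * 3 + 1 = 7
tower_moves(4) = 2 * 7 + 1 = 15
tower_moves(5) = 2 * 15 + 1 = 31
tower_moves(6) = 2 * 31 + 1 = 63
tower_moves(7) = 2 * 63 + 1 = 127
tower_moves(8) = 2 * 127 + 1 = 255
= 255


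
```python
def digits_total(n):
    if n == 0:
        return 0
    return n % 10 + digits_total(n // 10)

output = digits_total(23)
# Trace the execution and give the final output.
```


digits_total(23)
= 3 + digits_total(2)
= 3 + 2 + digits_total(0)
= 3 + 2 + 0
= 5


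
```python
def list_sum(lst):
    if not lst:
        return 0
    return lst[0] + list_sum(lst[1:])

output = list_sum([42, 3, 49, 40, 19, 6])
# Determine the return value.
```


list_sum([42, 3, 49, 40, 19, 6])
= 42 + list_sum([3, 49, 40, 19, 6])
= 42 + 3 + list_sum([49, 40, 19, 6])
= 42 + 3 + 49 + list_sum([40, 19, 6])
= 42 + 3 + 49 + 40 + list_sum([19, 6])
= 42 + 3 + 49 + 40 + 19 + list_sum([6])
= 42 + 3 + 49 + 40 + 19 + 6 + list_sum([])
= 42 + 3 + 49 + 40 + 19 + 6 + 0
= 159


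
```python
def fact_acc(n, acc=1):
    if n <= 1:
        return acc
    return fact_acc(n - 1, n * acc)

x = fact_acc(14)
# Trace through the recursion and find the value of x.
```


fact_acc(14, 1)
= fact_acc(13, 14 * 1) = fact_acc(13, 14)
= fact_acc(12, 13 * 14) = fact_acc(12, 182)
= fact_acc(11, 12 * 182) = fact_acc(11, 2184)
= fact_acc(10, 11 * 2184) = fact_acc(10, 24024)
= fact_acc(9, 10 * 24024) = fact_acc(9, 240240)
= fact_acc(8, 9 * 240240) = fact_acc(8, 2162160)
= fact_acc(7, 8 * 2162160) = fact_acc(7, 17297280)
= fact_acc(6, 7 * 17297280) = fact_acc(6, 121080960)
= fact_acc(5, 6 * 121080960) = fact_acc(5, 726485760)
= fact_acc(4, 5 * 726485760) = fact_acc(4, 3632428800)
= fact_acc(3, 4 * 3632428800) = fact_acc(3, 14529715200)
= fact_acc(2, 3 * 14529715200) = fact_acc(2, 43589145600)
= fact_acc(1, 2 * 43589145600) = fact_acc(1, 87178291200)
n <= 1, return acc = 87178291200


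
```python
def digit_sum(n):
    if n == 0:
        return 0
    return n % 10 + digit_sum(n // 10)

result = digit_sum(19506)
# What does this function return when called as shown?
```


digit_sum(19506)
= 6 + digit_sum(1950)
= 6 + 0 + digit_sum(195)
= 6 + 0 + 5 + digit_sum(19)
= 6 + 0 + 5 + 9 + digit_sum(1)
= 6 + 0 + 5 + 9 + 1 + digit_sum(0)
= 6 + 0 + 5 + 9 + 1 + 0
= 21


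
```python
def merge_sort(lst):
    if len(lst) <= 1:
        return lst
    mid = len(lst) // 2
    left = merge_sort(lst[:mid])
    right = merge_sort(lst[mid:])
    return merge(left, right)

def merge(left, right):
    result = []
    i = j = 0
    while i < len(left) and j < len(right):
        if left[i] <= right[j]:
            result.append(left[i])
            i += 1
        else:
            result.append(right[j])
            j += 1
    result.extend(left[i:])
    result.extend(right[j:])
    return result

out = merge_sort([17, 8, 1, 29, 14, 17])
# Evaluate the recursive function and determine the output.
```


merge_sort([17, 8, 1, 29, 14, 17])
Split into [17, 8, 1] and [29, 14, 17]
Left sorted: [1, 8, 17]
Right sorted: [14, 17, 29]
Merge [1, 8, 17] and [14, 17, 29]
= [1, 8, 14, 17, 17, 29]


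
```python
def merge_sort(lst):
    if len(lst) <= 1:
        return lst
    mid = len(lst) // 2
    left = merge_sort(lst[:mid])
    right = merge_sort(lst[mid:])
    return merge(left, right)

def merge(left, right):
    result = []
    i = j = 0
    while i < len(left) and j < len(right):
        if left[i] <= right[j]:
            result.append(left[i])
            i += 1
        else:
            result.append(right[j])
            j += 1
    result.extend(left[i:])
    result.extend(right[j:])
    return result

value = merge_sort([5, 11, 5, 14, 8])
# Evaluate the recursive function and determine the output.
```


merge_sort([5, 11, 5, 14, 8])
Split into [5, 11] and [5, 14, 8]
Left sorted: [5, 11]
Right sorted: [5, 8, 14]
Merge [5, 11] and [5, 8, 14]
= [5, 5, 8, 11, 14]


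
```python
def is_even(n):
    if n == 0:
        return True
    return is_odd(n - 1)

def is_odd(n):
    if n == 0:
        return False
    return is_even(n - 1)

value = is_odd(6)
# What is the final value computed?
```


is_odd(6)
= is_even(5)
= is_odd(4)
= is_even(3)
= is_odd(2)
= is_even(1)
= is_odd(0)
n == 0: return False
= False


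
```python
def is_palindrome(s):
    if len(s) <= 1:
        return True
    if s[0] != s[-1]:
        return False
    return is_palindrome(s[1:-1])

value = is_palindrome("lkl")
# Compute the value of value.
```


is_palindrome("lkl")
"lkl": s[0]='l' == s[-1]='l' -> is_palindrome("k")
"k": len <= 1 -> True
= True


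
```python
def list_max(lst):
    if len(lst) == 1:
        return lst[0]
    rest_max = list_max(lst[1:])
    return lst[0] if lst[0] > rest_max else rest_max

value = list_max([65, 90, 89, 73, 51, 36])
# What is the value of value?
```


list_max([65, 90, 89, 73, 51, 36])
= compare 65 with list_max([90, 89, 73, 51, 36])
= compare 90 with list_max([89, 73, 51, 36])
= compare 89 with list_max([73, 51, 36])
= compare 73 with list_max([51, 36])
= compare 51 with list_max([36])
Base: list_max([36]) = 36
compare 51 with 36: max = 51
compare 73 with 51: max = 73
compare 89 with 73: max = 89
compare 90 with 89: max = 90
compare 65 with 90: max = 90
= 90


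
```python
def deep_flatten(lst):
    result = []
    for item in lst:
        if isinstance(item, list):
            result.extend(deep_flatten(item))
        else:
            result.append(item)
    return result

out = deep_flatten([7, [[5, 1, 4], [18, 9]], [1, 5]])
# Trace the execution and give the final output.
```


deep_flatten([7, [[5, 1, 4], [18, 9]], [1, 5]])
Processing each element:
  7 is not a list -> append 7
  [[5, 1, 4], [18, 9]] is a list -> deep_flatten recursively -> [5, 1, 4, 18, 9]
  [1, 5] is a list -> deep_flatten recursively -> [1, 5]
= [7, 5, 1, 4, 18, 9, 1, 5]


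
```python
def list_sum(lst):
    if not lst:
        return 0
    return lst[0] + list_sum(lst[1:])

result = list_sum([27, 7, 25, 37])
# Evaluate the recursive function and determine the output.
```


list_sum([27, 7, 25, 37])
= 27 + list_sum([7, 25, 37])
= 27 + 7 + list_sum([25, 37])
= 27 + 7 + 25 + list_sum([37])
= 27 + 7 + 25 + 37 + list_sum([])
= 27 + 7 + 25 + 37 + 0
= 96


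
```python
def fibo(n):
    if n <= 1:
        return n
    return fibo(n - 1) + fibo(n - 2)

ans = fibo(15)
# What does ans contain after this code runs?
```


fibo(15)
= fibo(14) + fibo(13)
= (fibo(13) + fibo(12)) + fibo(13)
Computing bottom-up: fibo(0)=0, fibo(1)=1, fibo(2)=1, fibo(3)=2, fibo(4)=3, fibo(5)=5, fibo(6)=8, fibo(7)=13, fibo(8)=21, fibo(9)=34, fibo(10)=55, fibo(11)=89, fibo(12)=144, fibo(13)=233, fibo(14)=377, fibo(15)=610
= 610


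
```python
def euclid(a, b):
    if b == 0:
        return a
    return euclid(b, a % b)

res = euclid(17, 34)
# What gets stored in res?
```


euclid(17, 34)
= euclid(34, 17 % 34) = euclid(34, 17)
= euclid(17, 34 % 17) = euclid(17, 0)
b == 0, return a = 17


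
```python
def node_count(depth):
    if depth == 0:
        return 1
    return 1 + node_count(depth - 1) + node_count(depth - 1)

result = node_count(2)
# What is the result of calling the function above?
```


node_count(2)
= 1 + node_count(1) + node_count(1)
= 1 + 2 * node_count(1)
node_count(k) = 2^(k+1) - 1
node_count(0) = 1
node_count(1) = 3
node_count(2) = 7
node_count(2) = 2^3 - 1 = 7


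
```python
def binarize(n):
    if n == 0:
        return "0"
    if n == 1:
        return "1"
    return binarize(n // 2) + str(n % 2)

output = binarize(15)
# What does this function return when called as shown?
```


binarize(15)
= binarize(7) + "1"
= binarize(3) + "1" + "1"
= binarize(1) + "1" + "1" + "1"
= "1" + "1" + "1" + "1"
= "1111"


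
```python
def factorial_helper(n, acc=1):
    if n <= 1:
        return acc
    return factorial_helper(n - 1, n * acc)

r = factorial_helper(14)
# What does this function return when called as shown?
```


factorial_helper(14, 1)
= factorial_helper(13, 14 * 1) = factorial_helper(13, 14)
= factorial_helper(12, 13 * 14) = factorial_helper(12, 182)
= factorial_helper(11, 12 * 182) = factorial_helper(11, 2184)
= factorial_helper(10, 11 * 2184) = factorial_helper(10, 24024)
= factorial_helper(9, 10 * 24024) = factorial_helper(9, 240240)
= factorial_helper(8, 9 * 240240) = factorial_helper(8, 2162160)
= factorial_helper(7, 8 * 2162160) = factorial_helper(7, 17297280)
= factorial_helper(6, 7 * 17297280) = factorial_helper(6, 121080960)
= factorial_helper(5, 6 * 121080960) = factorial_helper(5, 726485760)
= factorial_helper(4, 5 * 726485760) = factorial_helper(4, 3632428800)
= factorial_helper(3, 4 * 3632428800) = factorial_helper(3, 14529715200)
= factorial_helper(2, 3 * 14529715200) = factorial_helper(2, 43589145600)
= factorial_helper(1, 2 * 43589145600) = factorial_helper(1, 87178291200)
n <= 1, return acc = 87178291200


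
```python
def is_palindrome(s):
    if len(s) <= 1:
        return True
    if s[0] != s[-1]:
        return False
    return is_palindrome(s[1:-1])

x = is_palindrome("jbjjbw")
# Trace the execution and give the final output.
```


is_palindrome("jbjjbw")
"jbjjbw": s[0]='j' != s[-1]='w' -> False
= False


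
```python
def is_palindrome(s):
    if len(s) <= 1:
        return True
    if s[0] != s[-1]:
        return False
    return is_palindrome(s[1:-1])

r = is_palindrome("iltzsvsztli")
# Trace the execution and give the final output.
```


is_palindrome("iltzsvsztli")
"iltzsvsztli": s[0]='i' == s[-1]='i' -> is_palindrome("ltzsvsztl")
"ltzsvsztl": s[0]='l' == s[-1]='l' -> is_palindrome("tzsvszt")
"tzsvszt": s[0]='t' == s[-1]='t' -> is_palindrome("zsvsz")
"zsvsz": s[0]='z' == s[-1]='z' -> is_palindrome("svs")
"svs": s[0]='s' == s[-1]='s' -> is_palindrome("v")
"v": len <= 1 -> True
= True


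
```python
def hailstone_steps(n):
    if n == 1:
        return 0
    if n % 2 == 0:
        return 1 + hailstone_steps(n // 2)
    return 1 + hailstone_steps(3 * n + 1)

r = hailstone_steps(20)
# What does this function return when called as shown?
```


hailstone_steps(20)
20 is even -> hailstone_steps(10)
10 is even -> hailstone_steps(5)
5 is odd -> 3*5+1 = 16 -> hailstone_steps(16)
16 is even -> hailstone_steps(8)
8 is even -> hailstone_steps(4)
4 is even -> hailstone_steps(2)
2 is even -> hailstone_steps(1)
Reached 1 after 7 steps
= 7


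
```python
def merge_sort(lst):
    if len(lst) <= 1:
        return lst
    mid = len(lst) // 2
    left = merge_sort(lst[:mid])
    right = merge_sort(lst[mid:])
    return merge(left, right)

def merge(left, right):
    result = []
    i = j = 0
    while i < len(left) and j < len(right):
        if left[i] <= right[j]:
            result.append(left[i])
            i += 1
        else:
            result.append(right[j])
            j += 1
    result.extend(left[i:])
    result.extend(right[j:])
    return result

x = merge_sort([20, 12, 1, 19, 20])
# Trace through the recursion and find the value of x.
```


merge_sort([20, 12, 1, 19, 20])
Split into [20, 12] and [1, 19, 20]
Left sorted: [12, 20]
Right sorted: [1, 19, 20]
Merge [12, 20] and [1, 19, 20]
= [1, 12, 19, 20, 20]


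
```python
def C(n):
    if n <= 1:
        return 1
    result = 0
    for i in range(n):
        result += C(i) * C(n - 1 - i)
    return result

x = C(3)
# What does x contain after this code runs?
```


C(3)
= sum of C(i) * C(3-1-i) for i in 0..2
First compute sub-values bottom-up:
  C(0) = 1, C(1) = 1
  C(2) = 1*1 + 1*1 = 2
Now C(3):
  C(0)*C(2) = 1*2 = 2
  C(1)*C(1) = 1*1 = 1
  C(2)*C(0) = 2*1 = 2
= 2 + 1 + 2
= 5


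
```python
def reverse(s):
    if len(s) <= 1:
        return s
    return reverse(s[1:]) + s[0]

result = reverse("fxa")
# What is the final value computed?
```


reverse("fxa")
= reverse("xa") + "f"
= reverse("a") + "x" + "f"
= "a" + "x" + "f"
= "axf"


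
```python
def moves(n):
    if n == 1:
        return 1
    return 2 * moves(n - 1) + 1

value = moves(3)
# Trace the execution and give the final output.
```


moves(3)
= 2 * moves(2) + 1
= 2 * (2 * moves(1) + 1) + 1
Now compute bottom-up:
moves(1) = 1
moves(2) = 2 * 1 + 1 = 3
moves(3) = 2 * 3 + 1 = 7
= 7


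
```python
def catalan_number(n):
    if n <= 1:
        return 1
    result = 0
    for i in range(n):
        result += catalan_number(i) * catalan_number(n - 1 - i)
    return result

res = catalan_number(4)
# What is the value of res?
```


catalan_number(4)
= sum of catalan_number(i) * catalan_number(4-1-i) for i in 0..3
First compute sub-values bottom-up:
  catalan_number(0) = 1, catalan_number(1) = 1
  catalan_number(2) = 1*1 + 1*1 = 2
  catalan_number(3) = 1*2 + 1*1 + 2*1 = 5
Now catalan_number(4):
  catalan_number(0)*catalan_number(3) = 1*5 = 5
  catalan_number(1)*catalan_number(2) = 1*2 = 2
  catalan_number(2)*catalan_number(1) = 2*1 = 2
  catalan_number(3)*catalan_number(0) = 5*1 = 5
= 5 + 2 + 2 + 5
= 14


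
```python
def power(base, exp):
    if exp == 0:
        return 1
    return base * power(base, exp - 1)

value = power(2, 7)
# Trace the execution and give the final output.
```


power(2, 7)
= 2 * power(2, 6)
= 2 * 2 * power(2, 5)
= 2 * 2 * 2 * power(2, 4)
= 2 * 2 * 2 * 2 * power(2, 3)
= 2 * 2 * 2 * 2 * 2 * power(2, 2)
= 2 * 2 * 2 * 2 * 2 * 2 * power(2, 1)
= 2 * 2 * 2 * 2 * 2 * 2 * 2 * power(2, 0)
= 2 * 2 * 2 * 2 * 2 * 2 * 2 * 1
= 128


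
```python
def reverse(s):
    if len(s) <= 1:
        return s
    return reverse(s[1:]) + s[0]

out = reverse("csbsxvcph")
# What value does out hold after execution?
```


reverse("csbsxvcph")
= reverse("sbsxvcph") + "c"
= reverse("bsxvcph") + "s" + "c"
= reverse("sxvcph") + "b" + "s" + "c"
= reverse("xvcph") + "s" + "b" + "s" + "c"
= reverse("vcph") + "x" + "s" + "b" + "s" + "c"
= reverse("cph") + "v" + "x" + "s" + "b" + "s" + "c"
= reverse("ph") + "c" + "v" + "x" + "s" + "b" + "s" + "c"
= reverse("h") + "p" + "c" + "v" + "x" + "s" + "b" + "s" + "c"
= "h" + "p" + "c" + "v" + "x" + "s" + "b" + "s" + "c"
= "hpcvxsbsc"


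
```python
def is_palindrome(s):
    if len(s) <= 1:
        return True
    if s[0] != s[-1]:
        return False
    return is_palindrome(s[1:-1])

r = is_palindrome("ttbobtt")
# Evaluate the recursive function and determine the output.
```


is_palindrome("ttbobtt")
"ttbobtt": s[0]='t' == s[-1]='t' -> is_palindrome("tbobt")
"tbobt": s[0]='t' == s[-1]='t' -> is_palindrome("bob")
"bob": s[0]='b' == s[-1]='b' -> is_palindrome("o")
"o": len <= 1 -> True
= True


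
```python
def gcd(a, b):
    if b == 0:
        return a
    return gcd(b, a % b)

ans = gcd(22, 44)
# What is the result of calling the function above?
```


gcd(22, 44)
= gcd(44, 22 % 44) = gcd(44, 22)
= gcd(22, 44 % 22) = gcd(22, 0)
b == 0, return a = 22


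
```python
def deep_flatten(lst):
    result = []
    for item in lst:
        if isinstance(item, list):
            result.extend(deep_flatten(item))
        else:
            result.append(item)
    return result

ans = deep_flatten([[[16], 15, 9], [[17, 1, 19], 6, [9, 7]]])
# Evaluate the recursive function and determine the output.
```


deep_flatten([[[16], 15, 9], [[17, 1, 19], 6, [9, 7]]])
Processing each element:
  [[16], 15, 9] is a list -> deep_flatten recursively -> [16, 15, 9]
  [[17, 1, 19], 6, [9, 7]] is a list -> deep_flatten recursively -> [17, 1, 19, 6, 9, 7]
= [16, 15, 9, 17, 1, 19, 6, 9, 7]


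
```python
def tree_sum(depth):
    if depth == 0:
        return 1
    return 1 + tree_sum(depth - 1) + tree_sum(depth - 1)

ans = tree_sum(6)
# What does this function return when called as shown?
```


tree_sum(6)
= 1 + tree_sum(5) + tree_sum(5)
= 1 + 2 * tree_sum(5)
tree_sum(k) = 2^(k+1) - 1
tree_sum(0) = 1
tree_sum(1) = 3
tree_sum(2) = 7
tree_sum(3) = 15
tree_sum(4) = 31
tree_sum(6) = 2^7 - 1 = 127


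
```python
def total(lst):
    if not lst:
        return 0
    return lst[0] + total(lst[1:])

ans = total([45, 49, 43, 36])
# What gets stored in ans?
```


total([45, 49, 43, 36])
= 45 + total([49, 43, 36])
= 45 + 49 + total([43, 36])
= 45 + 49 + 43 + total([36])
= 45 + 49 + 43 + 36 + total([])
= 45 + 49 + 43 + 36 + 0
= 173


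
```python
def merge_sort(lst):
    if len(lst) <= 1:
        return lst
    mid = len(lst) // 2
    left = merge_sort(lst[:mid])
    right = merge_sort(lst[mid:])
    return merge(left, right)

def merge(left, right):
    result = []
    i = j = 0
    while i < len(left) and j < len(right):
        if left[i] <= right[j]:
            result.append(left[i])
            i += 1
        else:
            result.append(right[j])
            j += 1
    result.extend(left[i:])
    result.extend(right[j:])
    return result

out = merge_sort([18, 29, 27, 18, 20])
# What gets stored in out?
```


merge_sort([18, 29, 27, 18, 20])
Split into [18, 29] and [27, 18, 20]
Left sorted: [18, 29]
Right sorted: [18, 20, 27]
Merge [18, 29] and [18, 20, 27]
= [18, 18, 20, 27, 29]


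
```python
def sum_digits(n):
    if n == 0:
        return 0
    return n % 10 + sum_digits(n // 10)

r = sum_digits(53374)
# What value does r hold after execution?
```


sum_digits(53374)
= 4 + sum_digits(5337)
= 4 + 7 + sum_digits(533)
= 4 + 7 + 3 + sum_digits(53)
= 4 + 7 + 3 + 3 + sum_digits(5)
= 4 + 7 + 3 + 3 + 5 + sum_digits(0)
= 4 + 7 + 3 + 3 + 5 + 0
= 22


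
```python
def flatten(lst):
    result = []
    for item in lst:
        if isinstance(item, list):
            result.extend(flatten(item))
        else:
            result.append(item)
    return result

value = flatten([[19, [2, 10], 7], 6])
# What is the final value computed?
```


flatten([[19, [2, 10], 7], 6])
Processing each element:
  [19, [2, 10], 7] is a list -> flatten recursively -> [19, 2, 10, 7]
  6 is not a list -> append 6
= [19, 2, 10, 7, 6]


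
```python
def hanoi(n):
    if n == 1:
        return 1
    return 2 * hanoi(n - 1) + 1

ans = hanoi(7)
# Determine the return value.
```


hanoi(7)
= 2 * hanoi(6) + 1
= 2 * (2 * hanoi(5) + 1) + 1
= 2 * (2 * (2 * hanoi(4) + 1) + 1) + 1
= 2 * (2 * (2 * (2 * hanoi(3) + 1) + 1) + 1) + 1
= 2 * (2 * (2 * (2 * (2 * hanoi(2) + 1) + 1) + 1) + 1) + 1
= 2 * (2 * (2 * (2 * (2 * (2 * hanoi(1) + 1) + 1) + 1) + 1) + 1) + 1
Now compute bottom-up:
hanoi(1) = 1
hanoi(2) = 2 * 1 + 1 = 3
hanoi(3) = 2 * 3 + 1 = 7
hanoi(4) = 2 * 7 + 1 = 15
hanoi(5) = 2 * 15 + 1 = 31
hanoi(6) = 2 * 31 + 1 = 63
hanoi(7) = 2 * 63 + 1 = 127
= 127


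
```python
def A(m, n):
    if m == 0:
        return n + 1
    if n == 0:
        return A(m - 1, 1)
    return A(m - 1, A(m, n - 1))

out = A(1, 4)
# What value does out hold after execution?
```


A(1, 4)
= A(0, A(1, 3))
First compute A(1, 3) = 5
= A(0, 5)
= 6


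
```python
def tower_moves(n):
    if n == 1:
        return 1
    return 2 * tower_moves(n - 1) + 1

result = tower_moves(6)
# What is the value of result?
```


tower_moves(6)
= 2 * tower_moves(5) + 1
= 2 * (2 * tower_moves(4) + 1) + 1
= 2 * (2 * (2 * tower_moves(3) + 1) + 1) + 1
= 2 * (2 * (2 * (2 * tower_moves(2) + 1) + 1) + 1) + 1
= 2 * (2 * (2 * (2 * (2 * tower_moves(1) + 1) + 1) + 1) + 1) + 1
Now compute bottom-up:
tower_moves(1) = 1
tower_moves(2) = 2 * 1 + 1 = 3
tower_moves(3) = 2 * 3 + 1 = 7
tower_moves(4) = 2 * 7 + 1 = 15
tower_moves(5) = 2 * 15 + 1 = 31
tower_moves(6) = 2 * 31 + 1 = 63
= 63


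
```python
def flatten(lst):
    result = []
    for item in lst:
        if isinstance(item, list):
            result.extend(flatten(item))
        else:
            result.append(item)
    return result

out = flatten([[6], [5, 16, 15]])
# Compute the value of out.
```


flatten([[6], [5, 16, 15]])
Processing each element:
  [6] is a list -> flatten recursively -> [6]
  [5, 16, 15] is a list -> flatten recursively -> [5, 16, 15]
= [6, 5, 16, 15]


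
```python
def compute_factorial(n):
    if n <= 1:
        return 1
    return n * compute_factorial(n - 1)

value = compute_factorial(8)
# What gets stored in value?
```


compute_factorial(8)
= 8 * compute_factorial(7)
= 8 * 7 * compute_factorial(6)
= 8 * 7 * 6 * compute_factorial(5)
= 8 * 7 * 6 * 5 * compute_factorial(4)
= 8 * 7 * 6 * 5 * 4 * compute_factorial(3)
= 8 * 7 * 6 * 5 * 4 * 3 * compute_factorial(2)
= 8 * 7 * 6 * 5 * 4 * 3 * 2 * compute_factorial(1)
= 8 * 7 * 6 * 5 * 4 * 3 * 2 * 1
= 40320


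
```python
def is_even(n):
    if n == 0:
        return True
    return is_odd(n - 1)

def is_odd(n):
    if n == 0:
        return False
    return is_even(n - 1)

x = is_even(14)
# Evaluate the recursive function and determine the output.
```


is_even(14)
= is_odd(13)
= is_even(12)
= is_odd(11)
= is_even(10)
= is_odd(9)
= is_even(8)
= is_odd(7)
= is_even(6)
= is_odd(5)
= is_even(4)
= is_odd(3)
= is_even(2)
= is_odd(1)
= is_even(0)
n == 0: return True
= True


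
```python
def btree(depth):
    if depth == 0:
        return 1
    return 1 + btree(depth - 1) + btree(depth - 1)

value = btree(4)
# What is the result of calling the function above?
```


btree(4)
= 1 + btree(3) + btree(3)
= 1 + 2 * btree(3)
btree(k) = 2^(k+1) - 1
btree(0) = 1
btree(1) = 3
btree(2) = 7
btree(3) = 15
btree(4) = 31
btree(4) = 2^5 - 1 = 31


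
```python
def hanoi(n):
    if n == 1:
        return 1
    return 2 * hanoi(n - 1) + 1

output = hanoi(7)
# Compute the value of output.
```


hanoi(7)
= 2 * hanoi(6) + 1
= 2 * (2 * hanoi(5) + 1) + 1
= 2 * (2 * (2 * hanoi(4) + 1) + 1) + 1
= 2 * (2 * (2 * (2 * hanoi(3) + 1) + 1) + 1) + 1
= 2 * (2 * (2 * (2 * (2 * hanoi(2) + 1) + 1) + 1) + 1) + 1
= 2 * (2 * (2 * (2 * (2 * (2 * hanoi(1) + 1) + 1) + 1) + 1) + 1) + 1
Now compute bottom-up:
hanoi(1) = 1
hanoi(2) = 2 * 1 + 1 = 3
hanoi(3) = 2 * 3 + 1 = 7
hanoi(4) = 2 * 7 + 1 = 15
hanoi(5) = 2 * 15 + 1 = 31
hanoi(6) = 2 * 31 + 1 = 63
hanoi(7) = 2 * 63 + 1 = 127
= 127


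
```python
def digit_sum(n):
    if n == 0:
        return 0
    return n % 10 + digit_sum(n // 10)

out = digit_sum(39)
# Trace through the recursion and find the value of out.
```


digit_sum(39)
= 9 + digit_sum(3)
= 9 + 3 + digit_sum(0)
= 9 + 3 + 0
= 12


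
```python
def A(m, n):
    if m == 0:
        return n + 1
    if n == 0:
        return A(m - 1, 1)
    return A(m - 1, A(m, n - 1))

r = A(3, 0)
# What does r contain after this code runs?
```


A(3, 0)
n == 0: return A(2, 1)
= A(2, 1) = 5
= 5


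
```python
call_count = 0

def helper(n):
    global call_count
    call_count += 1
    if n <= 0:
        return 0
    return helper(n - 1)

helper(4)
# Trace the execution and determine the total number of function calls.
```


helper(4) calls helper(3) calls ... calls helper(0)
Total calls: 4 + 1 (for base case) = 5


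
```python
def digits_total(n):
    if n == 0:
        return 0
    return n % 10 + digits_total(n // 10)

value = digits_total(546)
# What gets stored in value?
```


digits_total(546)
= 6 + digits_total(54)
= 6 + 4 + digits_total(5)
= 6 + 4 + 5 + digits_total(0)
= 6 + 4 + 5 + 0
= 15


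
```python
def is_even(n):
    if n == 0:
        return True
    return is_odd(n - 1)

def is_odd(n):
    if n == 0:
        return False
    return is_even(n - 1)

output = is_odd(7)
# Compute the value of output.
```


is_odd(7)
= is_even(6)
= is_odd(5)
= is_even(4)
= is_odd(3)
= is_even(2)
= is_odd(1)
= is_even(0)
n == 0: return True
= True


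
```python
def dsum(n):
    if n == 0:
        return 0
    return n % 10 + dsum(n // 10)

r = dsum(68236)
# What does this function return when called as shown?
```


dsum(68236)
= 6 + dsum(6823)
= 6 + 3 + dsum(682)
= 6 + 3 + 2 + dsum(68)
= 6 + 3 + 2 + 8 + dsum(6)
= 6 + 3 + 2 + 8 + 6 + dsum(0)
= 6 + 3 + 2 + 8 + 6 + 0
= 25


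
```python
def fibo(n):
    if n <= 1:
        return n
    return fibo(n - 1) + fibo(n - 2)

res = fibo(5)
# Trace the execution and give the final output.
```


fibo(5)
= fibo(4) + fibo(3)
= (fibo(3) + fibo(2)) + fibo(3)
Computing bottom-up: fibo(0)=0, fibo(1)=1, fibo(2)=1, fibo(3)=2, fibo(4)=3, fibo(5)=5
= 5


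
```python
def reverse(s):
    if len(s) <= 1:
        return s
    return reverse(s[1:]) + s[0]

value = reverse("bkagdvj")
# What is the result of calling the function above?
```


reverse("bkagdvj")
= reverse("kagdvj") + "b"
= reverse("agdvj") + "k" + "b"
= reverse("gdvj") + "a" + "k" + "b"
= reverse("dvj") + "g" + "a" + "k" + "b"
= reverse("vj") + "d" + "g" + "a" + "k" + "b"
= reverse("j") + "v" + "d" + "g" + "a" + "k" + "b"
= "j" + "v" + "d" + "g" + "a" + "k" + "b"
= "jvdgakb"


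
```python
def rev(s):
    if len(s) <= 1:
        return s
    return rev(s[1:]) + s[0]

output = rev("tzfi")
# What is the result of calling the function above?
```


rev("tzfi")
= rev("zfi") + "t"
= rev("fi") + "z" + "t"
= rev("i") + "f" + "z" + "t"
= "i" + "f" + "z" + "t"
= "ifzt"


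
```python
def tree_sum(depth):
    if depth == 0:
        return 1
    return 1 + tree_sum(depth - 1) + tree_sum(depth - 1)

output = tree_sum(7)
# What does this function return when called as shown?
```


tree_sum(7)
= 1 + tree_sum(6) + tree_sum(6)
= 1 + 2 * tree_sum(6)
tree_sum(k) = 2^(k+1) - 1
tree_sum(0) = 1
tree_sum(1) = 3
tree_sum(2) = 7
tree_sum(3) = 15
tree_sum(4) = 31
tree_sum(7) = 2^8 - 1 = 255


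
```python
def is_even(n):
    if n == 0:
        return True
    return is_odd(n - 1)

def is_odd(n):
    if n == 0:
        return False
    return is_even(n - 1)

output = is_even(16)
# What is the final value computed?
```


is_even(16)
= is_odd(15)
= is_even(14)
= is_odd(13)
= is_even(12)
= is_odd(11)
= is_even(10)
= is_odd(9)
= is_even(8)
= is_odd(7)
= is_even(6)
= is_odd(5)
= is_even(4)
= is_odd(3)
= is_even(2)
= is_odd(1)
= is_even(0)
n == 0: return True
= True


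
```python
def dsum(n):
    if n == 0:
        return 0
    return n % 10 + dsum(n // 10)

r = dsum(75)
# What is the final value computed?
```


dsum(75)
= 5 + dsum(7)
= 5 + 7 + dsum(0)
= 5 + 7 + 0
= 12


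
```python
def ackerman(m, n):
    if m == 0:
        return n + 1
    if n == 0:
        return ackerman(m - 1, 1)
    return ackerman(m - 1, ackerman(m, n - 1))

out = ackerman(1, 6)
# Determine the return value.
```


ackerman(1, 6)
= ackerman(0, ackerman(1, 5))
First compute ackerman(1, 5) = 7
= ackerman(0, 7)
= 8


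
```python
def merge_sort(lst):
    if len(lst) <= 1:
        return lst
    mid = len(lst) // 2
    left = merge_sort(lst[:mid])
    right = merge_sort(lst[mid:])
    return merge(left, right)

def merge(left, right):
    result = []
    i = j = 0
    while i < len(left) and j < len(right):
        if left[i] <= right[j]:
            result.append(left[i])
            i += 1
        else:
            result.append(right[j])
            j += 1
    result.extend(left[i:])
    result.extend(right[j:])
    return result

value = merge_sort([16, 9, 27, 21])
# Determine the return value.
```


merge_sort([16, 9, 27, 21])
Split into [16, 9] and [27, 21]
Left sorted: [9, 16]
Right sorted: [21, 27]
Merge [9, 16] and [21, 27]
= [9, 16, 21, 27]


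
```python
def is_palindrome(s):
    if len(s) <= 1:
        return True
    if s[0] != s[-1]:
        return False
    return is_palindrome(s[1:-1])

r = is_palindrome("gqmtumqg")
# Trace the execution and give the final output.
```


is_palindrome("gqmtumqg")
"gqmtumqg": s[0]='g' == s[-1]='g' -> is_palindrome("qmtumq")
"qmtumq": s[0]='q' == s[-1]='q' -> is_palindrome("mtum")
"mtum": s[0]='m' == s[-1]='m' -> is_palindrome("tu")
"tu": s[0]='t' != s[-1]='u' -> False
= False


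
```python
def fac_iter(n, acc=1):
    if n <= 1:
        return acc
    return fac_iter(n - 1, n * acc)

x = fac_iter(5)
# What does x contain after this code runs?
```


fac_iter(5, 1)
= fac_iter(4, 5 * 1) = fac_iter(4, 5)
= fac_iter(3, 4 * 5) = fac_iter(3, 20)
= fac_iter(2, 3 * 20) = fac_iter(2, 60)
= fac_iter(1, 2 * 60) = fac_iter(1, 120)
n <= 1, return acc = 120


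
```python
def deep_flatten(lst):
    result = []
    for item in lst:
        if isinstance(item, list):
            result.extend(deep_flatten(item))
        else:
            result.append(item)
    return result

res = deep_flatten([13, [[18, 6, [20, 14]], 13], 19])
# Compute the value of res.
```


deep_flatten([13, [[18, 6, [20, 14]], 13], 19])
Processing each element:
  13 is not a list -> append 13
  [[18, 6, [20, 14]], 13] is a list -> deep_flatten recursively -> [18, 6, 20, 14, 13]
  19 is not a list -> append 19
= [13, 18, 6, 20, 14, 13, 19]


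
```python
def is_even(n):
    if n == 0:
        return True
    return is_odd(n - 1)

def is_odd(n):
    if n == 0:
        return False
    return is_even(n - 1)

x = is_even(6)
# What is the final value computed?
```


is_even(6)
= is_odd(5)
= is_even(4)
= is_odd(3)
= is_even(2)
= is_odd(1)
= is_even(0)
n == 0: return True
= True


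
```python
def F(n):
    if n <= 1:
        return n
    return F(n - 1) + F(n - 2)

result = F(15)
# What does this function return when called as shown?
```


F(15)
= F(14) + F(13)
= (F(13) + F(12)) + F(13)
Computing bottom-up: F(0)=0, F(1)=1, F(2)=1, F(3)=2, F(4)=3, F(5)=5, F(6)=8, F(7)=13, F(8)=21, F(9)=34, F(10)=55, F(11)=89, F(12)=144, F(13)=233, F(14)=377, F(15)=610
= 610


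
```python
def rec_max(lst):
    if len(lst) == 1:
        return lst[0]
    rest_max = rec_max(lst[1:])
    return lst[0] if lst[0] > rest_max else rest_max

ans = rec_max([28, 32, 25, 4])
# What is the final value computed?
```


rec_max([28, 32, 25, 4])
= compare 28 with rec_max([32, 25, 4])
= compare 32 with rec_max([25, 4])
= compare 25 with rec_max([4])
Base: rec_max([4]) = 4
compare 25 with 4: max = 25
compare 32 with 25: max = 32
compare 28 with 32: max = 32
= 32


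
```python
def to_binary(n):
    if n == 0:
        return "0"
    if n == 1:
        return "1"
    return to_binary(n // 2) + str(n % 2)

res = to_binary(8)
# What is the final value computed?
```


to_binary(8)
= to_binary(4) + "0"
= to_binary(2) + "0" + "0"
= to_binary(1) + "0" + "0" + "0"
= "1" + "0" + "0" + "0"
= "1000"


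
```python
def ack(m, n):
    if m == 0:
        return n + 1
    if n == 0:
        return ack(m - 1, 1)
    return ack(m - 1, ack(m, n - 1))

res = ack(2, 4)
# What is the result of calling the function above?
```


ack(2, 4)
= ack(1, ack(2, 3))
First compute ack(2, 3) = 9
= ack(1, 9)
= 11


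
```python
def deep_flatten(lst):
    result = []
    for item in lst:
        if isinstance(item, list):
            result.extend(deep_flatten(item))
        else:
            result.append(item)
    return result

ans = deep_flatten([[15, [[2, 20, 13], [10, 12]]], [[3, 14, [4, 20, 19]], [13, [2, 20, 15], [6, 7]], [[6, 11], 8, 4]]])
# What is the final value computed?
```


deep_flatten([[15, [[2, 20, 13], [10, 12]]], [[3, 14, [4, 20, 19]], [13, [2, 20, 15], [6, 7]], [[6, 11], 8, 4]]])
Processing each element:
  [15, [[2, 20, 13], [10, 12]]] is a list -> deep_flatten recursively -> [15, 2, 20, 13, 10, 12]
  [[3, 14, [4, 20, 19]], [13, [2, 20, 15], [6, 7]], [[6, 11], 8, 4]] is a list -> deep_flatten recursively -> [3, 14, 4, 20, 19, 13, 2, 20, 15, 6, 7, 6, 11, 8, 4]
= [15, 2, 20, 13, 10, 12, 3, 14, 4, 20, 19, 13, 2, 20, 15, 6, 7, 6, 11, 8, 4]


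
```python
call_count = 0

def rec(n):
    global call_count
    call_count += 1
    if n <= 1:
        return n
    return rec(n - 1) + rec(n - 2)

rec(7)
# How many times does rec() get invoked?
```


rec(7) calls rec(6) and rec(5); each non-base call branches into two more.
Let C(k) = total number of calls made by rec(k), including the call to rec(k) itself.
Base cases: C(0) = 1, C(1) = 1
Recurrence: C(k) = 1 + C(k-1) + C(k-2)
  C(2) = 1 + C(1) + C(0) = 1 + 1 + 1 = 3
  C(3) = 1 + C(2) + C(1) = 1 + 3 + 1 = 5
  C(4) = 1 + C(3) + C(2) = 1 + 5 + 3 = 9
  C(5) = 1 + C(4) + C(3) = 1 + 9 + 5 = 15
  C(6) = 1 + C(5) + C(4) = 1 + 15 + 9 = 25
  C(7) = 1 + C(6) + C(5) = 1 + 25 + 15 = 41
Total calls = C(7) = 41


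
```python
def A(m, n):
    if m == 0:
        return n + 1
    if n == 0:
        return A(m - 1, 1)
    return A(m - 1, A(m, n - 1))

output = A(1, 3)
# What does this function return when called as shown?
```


A(1, 3)
= A(0, A(1, 2))
First compute A(1, 2) = 4
= A(0, 4)
= 5


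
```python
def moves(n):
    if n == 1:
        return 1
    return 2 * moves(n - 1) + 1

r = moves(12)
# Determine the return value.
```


moves(12)
= 2 * moves(11) + 1
= 2 * (2 * moves(10) + 1) + 1
= 2 * (2 * (2 * moves(9) + 1) + 1) + 1
= 2 * (2 * (2 * (2 * moves(8) + 1) + 1) + 1) + 1
= 2 * (2 * (2 * (2 * (2 * moves(7) + 1) + 1) + 1) + 1) + 1
= 2 * (2 * (2 * (2 * (2 * (2 * moves(6) + 1) + 1) + 1) + 1) + 1) + 1
= 2 * (2 * (2 * (2 * (2 * (2 * (2 * moves(5) + 1) + 1) + 1) + 1) + 1) + 1) + 1
= 2 * (2 * (2 * (2 * (2 * (2 * (2 * (2 * moves(4) + 1) + 1) + 1) + 1) + 1) + 1) + 1) + 1
= 2 * (2 * (2 * (2 * (2 * (2 * (2 * (2 * (2 * moves(3) + 1) + 1) + 1) + 1) + 1) + 1) + 1) + 1) + 1
= 2 * (2 * (2 * (2 * (2 * (2 * (2 * (2 * (2 * (2 * moves(2) + 1) + 1) + 1) + 1) + 1) + 1) + 1) + 1) + 1) + 1
= 2 * (2 * (2 * (2 * (2 * (2 * (2 * (2 * (2 * (2 * (2 * moves(1) + 1) + 1) + 1) + 1) + 1) + 1) + 1) + 1) + 1) + 1) + 1
Now compute bottom-up:
moves(1) = 1
moves(2) = 2 * 1 + 1 = 3
moves(3) = 2 * 3 + 1 = 7
moves(4) = 2 * 7 + 1 = 15
moves(5) = 2 * 15 + 1 = 31
moves(6) = 2 * 31 + 1 = 63
moves(7) = 2 * 63 + 1 = 127
moves(8) = 2 * 127 + 1 = 255
moves(9) = 2 * 255 + 1 = 511
moves(10) = 2 * 511 + 1 = 1023
moves(11) = 2 * 1023 + 1 = 2047
moves(12) = 2 * 2047 + 1 = 4095
= 4095
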